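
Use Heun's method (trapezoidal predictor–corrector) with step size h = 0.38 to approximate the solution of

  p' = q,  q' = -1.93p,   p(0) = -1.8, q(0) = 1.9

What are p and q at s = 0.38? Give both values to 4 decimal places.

Heun on (p,q): k1 = f(s_n, state_n); k2 = f(s_n + h, state_n + h·k1); state_{n+1} = state_n + (h/2)·(k1 + k2).
0.000000: (-1.800000, 1.900000)
  k1 = (1.900000, 3.474000)
  predictor → (-1.078000, 3.220120)
  k2 = (3.220120, 2.080540)
  → (-0.827177, 2.955363)
(p(0.38), q(0.38)) ≈ (-0.8272, 2.9554)

-0.8272, 2.9554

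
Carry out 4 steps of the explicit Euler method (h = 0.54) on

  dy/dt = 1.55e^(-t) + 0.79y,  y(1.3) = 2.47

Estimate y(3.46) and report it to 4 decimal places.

Euler: y_{n+1} = y_n + h·f(t_n, y_n).
t=1.300000, y=2.470000: f=2.373724 → y ← 2.470000 + 0.54·2.373724 = 3.751811
t=1.840000, y=3.751811: f=3.210098 → y ← 3.751811 + 0.54·3.210098 = 5.485264
t=2.380000, y=5.485264: f=4.476812 → y ← 5.485264 + 0.54·4.476812 = 7.902742
t=2.920000, y=7.902742: f=6.326764 → y ← 7.902742 + 0.54·6.326764 = 11.319195
y(3.46) ≈ 11.3192

11.3192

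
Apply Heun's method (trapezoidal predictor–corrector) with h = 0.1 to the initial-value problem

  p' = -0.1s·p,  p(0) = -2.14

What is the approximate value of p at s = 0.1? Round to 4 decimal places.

Heun: k1 = f(s_n, p_n); k2 = f(s_n + h, p_n + h·k1); p_{n+1} = p_n + (h/2)·(k1 + k2).
s=0.000000, p=-2.140000:
  k1 = f(0.000000, -2.140000) = 0.000000
  k2 = f(0.100000, -2.140000) = 0.021400
  p ← -2.140000 + (0.1/2)·(0.000000 + 0.021400) = -2.138930
p(0.1) ≈ -2.1389

-2.1389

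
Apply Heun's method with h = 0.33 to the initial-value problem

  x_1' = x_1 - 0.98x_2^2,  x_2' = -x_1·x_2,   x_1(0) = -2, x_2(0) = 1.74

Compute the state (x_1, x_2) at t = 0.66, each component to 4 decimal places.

Heun on (x_1,x_2): k1 = f(t_n, state_n); k2 = f(t_n + h, state_n + h·k1); state_{n+1} = state_n + (h/2)·(k1 + k2).
0.000000: (-2.000000, 1.740000)
  k1 = (-4.967048, 3.480000)
  predictor → (-3.639126, 2.888400)
  k2 = (-11.815123, 10.511251)
  → (-4.769058, 4.048556)
0.330000: (-4.769058, 4.048556)
  k1 = (-20.832051, 19.307801)
  predictor → (-11.643635, 10.420131)
  k2 = (-118.051181, 121.328203)
  → (-27.684792, 27.253497)
(x_1(0.66), x_2(0.66)) ≈ (-27.6848, 27.2535)

-27.6848, 27.2535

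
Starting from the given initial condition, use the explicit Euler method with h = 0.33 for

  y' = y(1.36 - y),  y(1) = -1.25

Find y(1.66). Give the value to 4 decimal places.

-5.1572

Euler: y_{n+1} = y_n + h·f(s_n, y_n).
s=1.000000, y=-1.250000: f=-3.262500 → y ← -1.250000 + 0.33·(-3.262500) = -2.326625
s=1.330000, y=-2.326625: f=-8.577394 → y ← -2.326625 + 0.33·(-8.577394) = -5.157165
y(1.66) ≈ -5.1572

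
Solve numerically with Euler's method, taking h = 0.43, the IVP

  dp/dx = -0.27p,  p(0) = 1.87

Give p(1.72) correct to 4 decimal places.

1.1414

Euler: p_{n+1} = p_n + h·f(x_n, p_n).
x=0.000000, p=1.870000: f=-0.504900 → p ← 1.870000 + 0.43·(-0.504900) = 1.652893
x=0.430000, p=1.652893: f=-0.446281 → p ← 1.652893 + 0.43·(-0.446281) = 1.460992
x=0.860000, p=1.460992: f=-0.394468 → p ← 1.460992 + 0.43·(-0.394468) = 1.291371
x=1.290000, p=1.291371: f=-0.348670 → p ← 1.291371 + 0.43·(-0.348670) = 1.141443
p(1.72) ≈ 1.1414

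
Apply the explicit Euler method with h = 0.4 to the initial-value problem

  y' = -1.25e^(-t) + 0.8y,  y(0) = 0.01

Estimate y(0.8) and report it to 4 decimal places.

-0.9777

Euler: y_{n+1} = y_n + h·f(t_n, y_n).
t=0.000000, y=0.010000: f=-1.242000 → y ← 0.010000 + 0.4·(-1.242000) = -0.486800
t=0.400000, y=-0.486800: f=-1.227340 → y ← -0.486800 + 0.4·(-1.227340) = -0.977736
y(0.8) ≈ -0.9777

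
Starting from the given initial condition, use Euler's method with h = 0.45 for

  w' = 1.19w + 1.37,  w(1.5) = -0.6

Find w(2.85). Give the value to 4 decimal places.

Euler: w_{n+1} = w_n + h·f(t_n, w_n).
t=1.500000, w=-0.600000: f=0.656000 → w ← -0.600000 + 0.45·0.656000 = -0.304800
t=1.950000, w=-0.304800: f=1.007288 → w ← -0.304800 + 0.45·1.007288 = 0.148480
t=2.400000, w=0.148480: f=1.546691 → w ← 0.148480 + 0.45·1.546691 = 0.844490
w(2.85) ≈ 0.8445

0.8445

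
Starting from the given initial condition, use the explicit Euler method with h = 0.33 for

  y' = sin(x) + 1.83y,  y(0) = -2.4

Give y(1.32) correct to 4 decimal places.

-15.0071

Euler: y_{n+1} = y_n + h·f(x_n, y_n).
x=0.000000, y=-2.400000: f=-4.392000 → y ← -2.400000 + 0.33·(-4.392000) = -3.849360
x=0.330000, y=-3.849360: f=-6.720286 → y ← -3.849360 + 0.33·(-6.720286) = -6.067054
x=0.660000, y=-6.067054: f=-10.489593 → y ← -6.067054 + 0.33·(-10.489593) = -9.528620
x=0.990000, y=-9.528620: f=-16.601348 → y ← -9.528620 + 0.33·(-16.601348) = -15.007065
y(1.32) ≈ -15.0071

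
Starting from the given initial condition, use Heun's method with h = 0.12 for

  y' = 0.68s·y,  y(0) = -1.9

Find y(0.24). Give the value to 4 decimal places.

-1.9375

Heun: k1 = f(s_n, y_n); k2 = f(s_n + h, y_n + h·k1); y_{n+1} = y_n + (h/2)·(k1 + k2).
s=0.000000, y=-1.900000:
  k1 = f(0.000000, -1.900000) = 0.000000
  k2 = f(0.120000, -1.900000) = -0.155040
  y ← -1.900000 + (0.12/2)·(0.000000 + (-0.155040)) = -1.909302
s=0.120000, y=-1.909302:
  k1 = f(0.120000, -1.909302) = -0.155799
  k2 = f(0.240000, -1.927998) = -0.314649
  y ← -1.909302 + (0.12/2)·(-0.155799 + (-0.314649)) = -1.937529
y(0.24) ≈ -1.9375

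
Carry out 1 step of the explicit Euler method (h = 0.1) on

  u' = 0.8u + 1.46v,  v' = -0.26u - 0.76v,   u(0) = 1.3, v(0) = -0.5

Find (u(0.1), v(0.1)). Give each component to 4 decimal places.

1.3310, -0.4958

Euler on (u,v): u_{n+1} = u_n + h·u', v_{n+1} = v_n + h·v'.
0.000000: (1.300000, -0.500000); f=(0.310000, 0.042000) → (1.331000, -0.495800)
(u(0.1), v(0.1)) ≈ (1.3310, -0.4958)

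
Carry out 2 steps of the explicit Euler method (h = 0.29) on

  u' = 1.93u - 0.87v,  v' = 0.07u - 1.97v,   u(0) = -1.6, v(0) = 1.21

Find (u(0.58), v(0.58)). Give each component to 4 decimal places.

Euler on (u,v): u_{n+1} = u_n + h·u', v_{n+1} = v_n + h·v'.
0.000000: (-1.600000, 1.210000); f=(-4.140700, -2.495700) → (-2.800803, 0.486247)
0.290000: (-2.800803, 0.486247); f=(-5.828585, -1.153963) → (-4.491093, 0.151598)
(u(0.58), v(0.58)) ≈ (-4.4911, 0.1516)

-4.4911, 0.1516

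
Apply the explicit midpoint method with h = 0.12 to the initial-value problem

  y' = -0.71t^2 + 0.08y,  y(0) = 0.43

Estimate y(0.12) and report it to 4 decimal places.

0.4338

Midpoint: k1 = f(t_n, y_n); k2 = f(t_n + h/2, y_n + (h/2)·k1); y_{n+1} = y_n + h·k2.
t=0.000000, y=0.430000:
  k1 = f(0.000000, 0.430000) = 0.034400
  k2 = f(0.060000, 0.432064) = 0.032009
  y ← 0.430000 + 0.12·0.032009 = 0.433841
y(0.12) ≈ 0.4338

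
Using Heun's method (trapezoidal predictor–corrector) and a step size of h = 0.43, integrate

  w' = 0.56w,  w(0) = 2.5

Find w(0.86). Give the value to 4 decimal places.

Heun: k1 = f(t_n, w_n); k2 = f(t_n + h, w_n + h·k1); w_{n+1} = w_n + (h/2)·(k1 + k2).
t=0.000000, w=2.500000:
  k1 = f(0.000000, 2.500000) = 1.400000
  k2 = f(0.430000, 3.102000) = 1.737120
  w ← 2.500000 + (0.43/2)·(1.400000 + 1.737120) = 3.174481
t=0.430000, w=3.174481:
  k1 = f(0.430000, 3.174481) = 1.777709
  k2 = f(0.860000, 3.938896) = 2.205782
  w ← 3.174481 + (0.43/2)·(1.777709 + 2.205782) = 4.030931
w(0.86) ≈ 4.0309

4.0309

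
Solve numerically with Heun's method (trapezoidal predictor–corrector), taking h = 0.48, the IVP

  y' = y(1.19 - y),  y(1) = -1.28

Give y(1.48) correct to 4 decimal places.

Heun: k1 = f(t_n, y_n); k2 = f(t_n + h, y_n + h·k1); y_{n+1} = y_n + (h/2)·(k1 + k2).
t=1.000000, y=-1.280000:
  k1 = f(1.000000, -1.280000) = -3.161600
  k2 = f(1.480000, -2.797568) = -11.155493
  y ← -1.280000 + (0.48/2)·(-3.161600 + (-11.155493)) = -4.716102
y(1.48) ≈ -4.7161

-4.7161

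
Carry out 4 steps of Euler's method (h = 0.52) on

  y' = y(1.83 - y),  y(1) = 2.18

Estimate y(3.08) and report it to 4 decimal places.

Euler: y_{n+1} = y_n + h·f(s_n, y_n).
s=1.000000, y=2.180000: f=-0.763000 → y ← 2.180000 + 0.52·(-0.763000) = 1.783240
s=1.520000, y=1.783240: f=0.083384 → y ← 1.783240 + 0.52·0.083384 = 1.826600
s=2.040000, y=1.826600: f=0.006211 → y ← 1.826600 + 0.52·0.006211 = 1.829829
s=2.560000, y=1.829829: f=0.000312 → y ← 1.829829 + 0.52·0.000312 = 1.829992
y(3.08) ≈ 1.8300

1.8300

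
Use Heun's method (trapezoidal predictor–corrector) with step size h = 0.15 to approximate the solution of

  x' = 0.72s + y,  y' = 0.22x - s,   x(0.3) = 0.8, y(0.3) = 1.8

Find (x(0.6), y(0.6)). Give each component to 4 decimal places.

Heun on (x,y): k1 = f(s_n, state_n); k2 = f(s_n + h, state_n + h·k1); state_{n+1} = state_n + (h/2)·(k1 + k2).
0.300000: (0.800000, 1.800000)
  k1 = (2.016000, -0.124000)
  predictor → (1.102400, 1.781400)
  k2 = (2.105400, -0.207472)
  → (1.109105, 1.775140)
0.450000: (1.109105, 1.775140)
  k1 = (2.099140, -0.205997)
  predictor → (1.423976, 1.744240)
  k2 = (2.176240, -0.286725)
  → (1.429758, 1.738185)
(x(0.6), y(0.6)) ≈ (1.4298, 1.7382)

1.4298, 1.7382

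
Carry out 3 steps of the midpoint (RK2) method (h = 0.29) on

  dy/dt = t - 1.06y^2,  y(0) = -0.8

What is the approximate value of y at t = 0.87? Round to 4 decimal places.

-1.6810

Midpoint: k1 = f(t_n, y_n); k2 = f(t_n + h/2, y_n + (h/2)·k1); y_{n+1} = y_n + h·k2.
t=0.000000, y=-0.800000:
  k1 = f(0.000000, -0.800000) = -0.678400
  k2 = f(0.145000, -0.898368) = -0.710489
  y ← -0.800000 + 0.29·(-0.710489) = -1.006042
t=0.290000, y=-1.006042:
  k1 = f(0.290000, -1.006042) = -0.782847
  k2 = f(0.435000, -1.119555) = -0.893607
  y ← -1.006042 + 0.29·(-0.893607) = -1.265188
t=0.580000, y=-1.265188:
  k1 = f(0.580000, -1.265188) = -1.116742
  k2 = f(0.725000, -1.427115) = -1.433858
  y ← -1.265188 + 0.29·(-1.433858) = -1.681007
y(0.87) ≈ -1.6810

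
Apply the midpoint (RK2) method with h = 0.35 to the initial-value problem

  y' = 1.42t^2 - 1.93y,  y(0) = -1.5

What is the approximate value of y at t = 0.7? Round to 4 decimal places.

-0.3333

Midpoint: k1 = f(t_n, y_n); k2 = f(t_n + h/2, y_n + (h/2)·k1); y_{n+1} = y_n + h·k2.
t=0.000000, y=-1.500000:
  k1 = f(0.000000, -1.500000) = 2.895000
  k2 = f(0.175000, -0.993375) = 1.960701
  y ← -1.500000 + 0.35·1.960701 = -0.813755
t=0.350000, y=-0.813755:
  k1 = f(0.350000, -0.813755) = 1.744496
  k2 = f(0.525000, -0.508468) = 1.372730
  y ← -0.813755 + 0.35·1.372730 = -0.333299
y(0.7) ≈ -0.3333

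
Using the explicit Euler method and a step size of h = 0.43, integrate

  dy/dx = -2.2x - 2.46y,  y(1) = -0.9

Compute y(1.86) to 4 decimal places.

Euler: y_{n+1} = y_n + h·f(x_n, y_n).
x=1.000000, y=-0.900000: f=0.014000 → y ← -0.900000 + 0.43·0.014000 = -0.893980
x=1.430000, y=-0.893980: f=-0.946809 → y ← -0.893980 + 0.43·(-0.946809) = -1.301108
y(1.86) ≈ -1.3011

-1.3011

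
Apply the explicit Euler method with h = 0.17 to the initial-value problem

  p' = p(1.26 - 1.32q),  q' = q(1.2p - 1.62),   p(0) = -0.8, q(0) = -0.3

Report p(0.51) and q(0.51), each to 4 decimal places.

-1.5835, -0.0402

Euler on (p,q): p_{n+1} = p_n + h·p', q_{n+1} = q_n + h·q'.
0.000000: (-0.800000, -0.300000); f=(-1.324800, 0.774000) → (-1.025216, -0.168420)
0.170000: (-1.025216, -0.168420); f=(-1.519692, 0.480041) → (-1.283564, -0.086813)
0.340000: (-1.283564, -0.086813); f=(-1.764378, 0.274353) → (-1.583508, -0.040173)
(p(0.51), q(0.51)) ≈ (-1.5835, -0.0402)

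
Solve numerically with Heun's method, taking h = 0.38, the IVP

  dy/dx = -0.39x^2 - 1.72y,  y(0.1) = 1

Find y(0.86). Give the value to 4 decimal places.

Heun: k1 = f(x_n, y_n); k2 = f(x_n + h, y_n + h·k1); y_{n+1} = y_n + (h/2)·(k1 + k2).
x=0.100000, y=1.000000:
  k1 = f(0.100000, 1.000000) = -1.723900
  k2 = f(0.480000, 0.344918) = -0.683115
  y ← 1.000000 + (0.38/2)·(-1.723900 + (-0.683115)) = 0.542667
x=0.480000, y=0.542667:
  k1 = f(0.480000, 0.542667) = -1.023244
  k2 = f(0.860000, 0.153835) = -0.553040
  y ← 0.542667 + (0.38/2)·(-1.023244 + (-0.553040)) = 0.243173
y(0.86) ≈ 0.2432

0.2432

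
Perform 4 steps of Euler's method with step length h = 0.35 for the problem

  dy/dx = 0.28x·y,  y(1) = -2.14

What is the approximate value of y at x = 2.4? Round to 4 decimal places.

-3.7274

Euler: y_{n+1} = y_n + h·f(x_n, y_n).
x=1.000000, y=-2.140000: f=-0.599200 → y ← -2.140000 + 0.35·(-0.599200) = -2.349720
x=1.350000, y=-2.349720: f=-0.888194 → y ← -2.349720 + 0.35·(-0.888194) = -2.660588
x=1.700000, y=-2.660588: f=-1.266440 → y ← -2.660588 + 0.35·(-1.266440) = -3.103842
x=2.050000, y=-3.103842: f=-1.781605 → y ← -3.103842 + 0.35·(-1.781605) = -3.727404
y(2.4) ≈ -3.7274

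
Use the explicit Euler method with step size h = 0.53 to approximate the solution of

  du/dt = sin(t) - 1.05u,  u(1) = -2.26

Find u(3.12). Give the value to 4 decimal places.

0.5409

Euler: u_{n+1} = u_n + h·f(t_n, u_n).
t=1.000000, u=-2.260000: f=3.214471 → u ← -2.260000 + 0.53·3.214471 = -0.556330
t=1.530000, u=-0.556330: f=1.583315 → u ← -0.556330 + 0.53·1.583315 = 0.282826
t=2.060000, u=0.282826: f=0.585740 → u ← 0.282826 + 0.53·0.585740 = 0.593268
t=2.590000, u=0.593268: f=-0.098888 → u ← 0.593268 + 0.53·(-0.098888) = 0.540858
u(3.12) ≈ 0.5409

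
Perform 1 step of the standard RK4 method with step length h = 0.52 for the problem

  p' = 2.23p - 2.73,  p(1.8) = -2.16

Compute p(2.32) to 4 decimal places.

-9.4941

RK4: k1 = f(x_n, p_n); k2 = f(x_n + h/2, p_n + (h/2)·k1); k3 = f(x_n + h/2, p_n + (h/2)·k2); k4 = f(x_n + h, p_n + h·k3); p_{n+1} = p_n + (h/6)·(k1 + 2k2 + 2k3 + k4).
x=1.800000, p=-2.160000:
  k1 = f(1.800000, -2.160000) = -7.546800
  k2 = f(2.060000, -4.122168) = -11.922435
  k3 = f(2.060000, -5.259833) = -14.459428
  k4 = f(2.320000, -9.678902) = -24.313952
  p ← -2.160000 + (0.52/6)·(k1 + 2k2 + 2k3 + k4) = -9.494121
p(2.32) ≈ -9.4941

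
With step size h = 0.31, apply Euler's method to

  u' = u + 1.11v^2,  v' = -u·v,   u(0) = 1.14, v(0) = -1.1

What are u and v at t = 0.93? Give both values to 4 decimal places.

3.5344, -0.0495

Euler on (u,v): u_{n+1} = u_n + h·u', v_{n+1} = v_n + h·v'.
0.000000: (1.140000, -1.100000); f=(2.483100, 1.254000) → (1.909761, -0.711260)
0.310000: (1.909761, -0.711260); f=(2.471300, 1.358337) → (2.675864, -0.290176)
0.620000: (2.675864, -0.290176); f=(2.769328, 0.776471) → (3.534356, -0.049470)
(u(0.93), v(0.93)) ≈ (3.5344, -0.0495)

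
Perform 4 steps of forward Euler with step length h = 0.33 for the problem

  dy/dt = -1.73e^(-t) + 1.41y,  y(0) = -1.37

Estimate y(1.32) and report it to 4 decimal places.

-9.6377

Euler: y_{n+1} = y_n + h·f(t_n, y_n).
t=0.000000, y=-1.370000: f=-3.661700 → y ← -1.370000 + 0.33·(-3.661700) = -2.578361
t=0.330000, y=-2.578361: f=-4.879227 → y ← -2.578361 + 0.33·(-4.879227) = -4.188506
t=0.660000, y=-4.188506: f=-6.799946 → y ← -4.188506 + 0.33·(-6.799946) = -6.432488
t=0.990000, y=-6.432488: f=-9.712636 → y ← -6.432488 + 0.33·(-9.712636) = -9.637658
y(1.32) ≈ -9.6377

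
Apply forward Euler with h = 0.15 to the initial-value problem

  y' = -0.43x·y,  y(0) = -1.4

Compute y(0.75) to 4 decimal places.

-1.2691

Euler: y_{n+1} = y_n + h·f(x_n, y_n).
x=0.000000, y=-1.400000: f=0.000000 → y ← -1.400000 + 0.15·0.000000 = -1.400000
x=0.150000, y=-1.400000: f=0.090300 → y ← -1.400000 + 0.15·0.090300 = -1.386455
x=0.300000, y=-1.386455: f=0.178853 → y ← -1.386455 + 0.15·0.178853 = -1.359627
x=0.450000, y=-1.359627: f=0.263088 → y ← -1.359627 + 0.15·0.263088 = -1.320164
x=0.600000, y=-1.320164: f=0.340602 → y ← -1.320164 + 0.15·0.340602 = -1.269074
y(0.75) ≈ -1.2691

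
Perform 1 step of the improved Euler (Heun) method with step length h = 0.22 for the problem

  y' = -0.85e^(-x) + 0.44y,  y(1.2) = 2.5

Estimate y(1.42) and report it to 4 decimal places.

Heun: k1 = f(x_n, y_n); k2 = f(x_n + h, y_n + h·k1); y_{n+1} = y_n + (h/2)·(k1 + k2).
x=1.200000, y=2.500000:
  k1 = f(1.200000, 2.500000) = 0.843985
  k2 = f(1.420000, 2.685677) = 0.976241
  y ← 2.500000 + (0.22/2)·(0.843985 + 0.976241) = 2.700225
y(1.42) ≈ 2.7002

2.7002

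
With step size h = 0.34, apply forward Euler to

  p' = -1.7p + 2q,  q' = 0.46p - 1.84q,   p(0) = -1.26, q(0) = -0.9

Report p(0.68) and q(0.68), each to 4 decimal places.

-0.8458, -0.3788

Euler on (p,q): p_{n+1} = p_n + h·p', q_{n+1} = q_n + h·q'.
0.000000: (-1.260000, -0.900000); f=(0.342000, 1.076400) → (-1.143720, -0.534024)
0.340000: (-1.143720, -0.534024); f=(0.876276, 0.456493) → (-0.845786, -0.378816)
(p(0.68), q(0.68)) ≈ (-0.8458, -0.3788)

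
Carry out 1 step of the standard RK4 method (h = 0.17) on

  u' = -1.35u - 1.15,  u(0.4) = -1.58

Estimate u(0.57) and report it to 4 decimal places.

RK4: k1 = f(t_n, u_n); k2 = f(t_n + h/2, u_n + (h/2)·k1); k3 = f(t_n + h/2, u_n + (h/2)·k2); k4 = f(t_n + h, u_n + h·k3); u_{n+1} = u_n + (h/6)·(k1 + 2k2 + 2k3 + k4).
t=0.400000, u=-1.580000:
  k1 = f(0.400000, -1.580000) = 0.983000
  k2 = f(0.485000, -1.496445) = 0.870201
  k3 = f(0.485000, -1.506033) = 0.883144
  k4 = f(0.570000, -1.429865) = 0.780318
  u ← -1.580000 + (0.17/6)·(k1 + 2k2 + 2k3 + k4) = -1.430683
u(0.57) ≈ -1.4307

-1.4307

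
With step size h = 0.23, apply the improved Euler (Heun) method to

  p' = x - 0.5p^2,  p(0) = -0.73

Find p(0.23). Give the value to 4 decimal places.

Heun: k1 = f(x_n, p_n); k2 = f(x_n + h, p_n + h·k1); p_{n+1} = p_n + (h/2)·(k1 + k2).
x=0.000000, p=-0.730000:
  k1 = f(0.000000, -0.730000) = -0.266450
  k2 = f(0.230000, -0.791284) = -0.083065
  p ← -0.730000 + (0.23/2)·(-0.266450 + (-0.083065)) = -0.770194
p(0.23) ≈ -0.7702

-0.7702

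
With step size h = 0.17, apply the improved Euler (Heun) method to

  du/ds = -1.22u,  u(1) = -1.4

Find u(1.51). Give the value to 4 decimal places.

Heun: k1 = f(s_n, u_n); k2 = f(s_n + h, u_n + h·k1); u_{n+1} = u_n + (h/2)·(k1 + k2).
s=1.000000, u=-1.400000:
  k1 = f(1.000000, -1.400000) = 1.708000
  k2 = f(1.170000, -1.109640) = 1.353761
  u ← -1.400000 + (0.17/2)·(1.708000 + 1.353761) = -1.139750
s=1.170000, u=-1.139750:
  k1 = f(1.170000, -1.139750) = 1.390495
  k2 = f(1.340000, -0.903366) = 1.102107
  u ← -1.139750 + (0.17/2)·(1.390495 + 1.102107) = -0.927879
s=1.340000, u=-0.927879:
  k1 = f(1.340000, -0.927879) = 1.132013
  k2 = f(1.510000, -0.735437) = 0.897233
  u ← -0.927879 + (0.17/2)·(1.132013 + 0.897233) = -0.755393
u(1.51) ≈ -0.7554

-0.7554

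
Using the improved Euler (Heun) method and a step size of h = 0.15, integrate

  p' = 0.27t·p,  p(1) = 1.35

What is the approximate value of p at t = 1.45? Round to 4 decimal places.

1.5665

Heun: k1 = f(t_n, p_n); k2 = f(t_n + h, p_n + h·k1); p_{n+1} = p_n + (h/2)·(k1 + k2).
t=1.000000, p=1.350000:
  k1 = f(1.000000, 1.350000) = 0.364500
  k2 = f(1.150000, 1.404675) = 0.436152
  p ← 1.350000 + (0.15/2)·(0.364500 + 0.436152) = 1.410049
t=1.150000, p=1.410049:
  k1 = f(1.150000, 1.410049) = 0.437820
  k2 = f(1.300000, 1.475722) = 0.517978
  p ← 1.410049 + (0.15/2)·(0.437820 + 0.517978) = 1.481734
t=1.300000, p=1.481734:
  k1 = f(1.300000, 1.481734) = 0.520089
  k2 = f(1.450000, 1.559747) = 0.610641
  p ← 1.481734 + (0.15/2)·(0.520089 + 0.610641) = 1.566538
p(1.45) ≈ 1.5665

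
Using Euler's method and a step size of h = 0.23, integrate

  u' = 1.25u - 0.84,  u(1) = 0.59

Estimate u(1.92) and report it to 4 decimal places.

Euler: u_{n+1} = u_n + h·f(x_n, u_n).
x=1.000000, u=0.590000: f=-0.102500 → u ← 0.590000 + 0.23·(-0.102500) = 0.566425
x=1.230000, u=0.566425: f=-0.131969 → u ← 0.566425 + 0.23·(-0.131969) = 0.536072
x=1.460000, u=0.536072: f=-0.169910 → u ← 0.536072 + 0.23·(-0.169910) = 0.496993
x=1.690000, u=0.496993: f=-0.218759 → u ← 0.496993 + 0.23·(-0.218759) = 0.446678
u(1.92) ≈ 0.4467

0.4467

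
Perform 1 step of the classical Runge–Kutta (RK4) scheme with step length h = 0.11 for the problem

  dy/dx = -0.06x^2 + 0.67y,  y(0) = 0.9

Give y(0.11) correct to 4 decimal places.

RK4: k1 = f(x_n, y_n); k2 = f(x_n + h/2, y_n + (h/2)·k1); k3 = f(x_n + h/2, y_n + (h/2)·k2); k4 = f(x_n + h, y_n + h·k3); y_{n+1} = y_n + (h/6)·(k1 + 2k2 + 2k3 + k4).
x=0.000000, y=0.900000:
  k1 = f(0.000000, 0.900000) = 0.603000
  k2 = f(0.055000, 0.933165) = 0.625039
  k3 = f(0.055000, 0.934377) = 0.625851
  k4 = f(0.110000, 0.968844) = 0.648399
  y ← 0.900000 + (0.11/6)·(k1 + 2k2 + 2k3 + k4) = 0.968808
y(0.11) ≈ 0.9688

0.9688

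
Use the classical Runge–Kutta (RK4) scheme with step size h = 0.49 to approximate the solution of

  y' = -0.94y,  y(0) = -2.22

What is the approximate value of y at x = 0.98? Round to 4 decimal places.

RK4: k1 = f(x_n, y_n); k2 = f(x_n + h/2, y_n + (h/2)·k1); k3 = f(x_n + h/2, y_n + (h/2)·k2); k4 = f(x_n + h, y_n + h·k3); y_{n+1} = y_n + (h/6)·(k1 + 2k2 + 2k3 + k4).
x=0.000000, y=-2.220000:
  k1 = f(0.000000, -2.220000) = 2.086800
  k2 = f(0.245000, -1.708734) = 1.606210
  k3 = f(0.245000, -1.826479) = 1.716890
  k4 = f(0.490000, -1.378724) = 1.296001
  y ← -2.220000 + (0.49/6)·(k1 + 2k2 + 2k3 + k4) = -1.400965
x=0.490000, y=-1.400965:
  k1 = f(0.490000, -1.400965) = 1.316907
  k2 = f(0.735000, -1.078323) = 1.013623
  k3 = f(0.735000, -1.152627) = 1.083470
  k4 = f(0.980000, -0.870065) = 0.817861
  y ← -1.400965 + (0.49/6)·(k1 + 2k2 + 2k3 + k4) = -0.884100
y(0.98) ≈ -0.8841

-0.8841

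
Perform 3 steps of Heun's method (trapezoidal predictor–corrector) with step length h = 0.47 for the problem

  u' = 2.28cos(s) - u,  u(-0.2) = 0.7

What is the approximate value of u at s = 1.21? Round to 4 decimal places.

Heun: k1 = f(s_n, u_n); k2 = f(s_n + h, u_n + h·k1); u_{n+1} = u_n + (h/2)·(k1 + k2).
s=-0.200000, u=0.700000:
  k1 = f(-0.200000, 0.700000) = 1.534552
  k2 = f(0.270000, 1.421239) = 0.776158
  u ← 0.700000 + (0.47/2)·(1.534552 + 0.776158) = 1.243017
s=0.270000, u=1.243017:
  k1 = f(0.270000, 1.243017) = 0.954381
  k2 = f(0.740000, 1.691576) = -0.007868
  u ← 1.243017 + (0.47/2)·(0.954381 + (-0.007868)) = 1.465447
s=0.740000, u=1.465447:
  k1 = f(0.740000, 1.465447) = 0.218261
  k2 = f(1.210000, 1.568030) = -0.763146
  u ← 1.465447 + (0.47/2)·(0.218261 + (-0.763146)) = 1.337400
u(1.21) ≈ 1.3374

1.3374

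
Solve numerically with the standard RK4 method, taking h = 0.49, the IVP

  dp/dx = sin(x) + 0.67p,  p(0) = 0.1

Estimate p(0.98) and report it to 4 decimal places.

RK4: k1 = f(x_n, p_n); k2 = f(x_n + h/2, p_n + (h/2)·k1); k3 = f(x_n + h/2, p_n + (h/2)·k2); k4 = f(x_n + h, p_n + h·k3); p_{n+1} = p_n + (h/6)·(k1 + 2k2 + 2k3 + k4).
x=0.000000, p=0.100000:
  k1 = f(0.000000, 0.100000) = 0.067000
  k2 = f(0.245000, 0.116415) = 0.320554
  k3 = f(0.245000, 0.178536) = 0.362175
  k4 = f(0.490000, 0.277466) = 0.656528
  p ← 0.100000 + (0.49/6)·(k1 + 2k2 + 2k3 + k4) = 0.270601
x=0.490000, p=0.270601:
  k1 = f(0.490000, 0.270601) = 0.651928
  k2 = f(0.735000, 0.430323) = 0.958904
  k3 = f(0.735000, 0.505532) = 1.009294
  k4 = f(0.980000, 0.765155) = 1.343151
  p ← 0.270601 + (0.49/6)·(k1 + 2k2 + 2k3 + k4) = 0.755004
p(0.98) ≈ 0.7550

0.7550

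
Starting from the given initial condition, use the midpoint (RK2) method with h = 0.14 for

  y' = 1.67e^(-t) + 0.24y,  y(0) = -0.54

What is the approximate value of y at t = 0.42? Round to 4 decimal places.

0.0073

Midpoint: k1 = f(t_n, y_n); k2 = f(t_n + h/2, y_n + (h/2)·k1); y_{n+1} = y_n + h·k2.
t=0.000000, y=-0.540000:
  k1 = f(0.000000, -0.540000) = 1.540400
  k2 = f(0.070000, -0.432172) = 1.453376
  y ← -0.540000 + 0.14·1.453376 = -0.336527
t=0.140000, y=-0.336527:
  k1 = f(0.140000, -0.336527) = 1.371062
  k2 = f(0.210000, -0.240553) = 1.295943
  y ← -0.336527 + 0.14·1.295943 = -0.155095
t=0.280000, y=-0.155095:
  k1 = f(0.280000, -0.155095) = 1.224936
  k2 = f(0.350000, -0.069350) = 1.160185
  y ← -0.155095 + 0.14·1.160185 = 0.007331
y(0.42) ≈ 0.0073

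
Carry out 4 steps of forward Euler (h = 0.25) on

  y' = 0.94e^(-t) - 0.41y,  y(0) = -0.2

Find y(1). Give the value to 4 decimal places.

0.4265

Euler: y_{n+1} = y_n + h·f(t_n, y_n).
t=0.000000, y=-0.200000: f=1.022000 → y ← -0.200000 + 0.25·1.022000 = 0.055500
t=0.250000, y=0.055500: f=0.709318 → y ← 0.055500 + 0.25·0.709318 = 0.232829
t=0.500000, y=0.232829: f=0.474679 → y ← 0.232829 + 0.25·0.474679 = 0.351499
t=0.750000, y=0.351499: f=0.299910 → y ← 0.351499 + 0.25·0.299910 = 0.426477
y(1) ≈ 0.4265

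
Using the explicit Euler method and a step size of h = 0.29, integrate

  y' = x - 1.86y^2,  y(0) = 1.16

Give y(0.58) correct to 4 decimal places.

Euler: y_{n+1} = y_n + h·f(x_n, y_n).
x=0.000000, y=1.160000: f=-2.502816 → y ← 1.160000 + 0.29·(-2.502816) = 0.434183
x=0.290000, y=0.434183: f=-0.060638 → y ← 0.434183 + 0.29·(-0.060638) = 0.416598
y(0.58) ≈ 0.4166

0.4166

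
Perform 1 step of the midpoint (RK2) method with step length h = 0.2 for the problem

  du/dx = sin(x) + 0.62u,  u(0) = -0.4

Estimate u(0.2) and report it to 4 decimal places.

-0.4327

Midpoint: k1 = f(x_n, u_n); k2 = f(x_n + h/2, u_n + (h/2)·k1); u_{n+1} = u_n + h·k2.
x=0.000000, u=-0.400000:
  k1 = f(0.000000, -0.400000) = -0.248000
  k2 = f(0.100000, -0.424800) = -0.163543
  u ← -0.400000 + 0.2·(-0.163543) = -0.432709
u(0.2) ≈ -0.4327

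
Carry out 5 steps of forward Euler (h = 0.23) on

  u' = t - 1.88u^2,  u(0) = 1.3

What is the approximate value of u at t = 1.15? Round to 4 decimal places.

0.6273

Euler: u_{n+1} = u_n + h·f(t_n, u_n).
t=0.000000, u=1.300000: f=-3.177200 → u ← 1.300000 + 0.23·(-3.177200) = 0.569244
t=0.230000, u=0.569244: f=-0.379193 → u ← 0.569244 + 0.23·(-0.379193) = 0.482030
t=0.460000, u=0.482030: f=0.023177 → u ← 0.482030 + 0.23·0.023177 = 0.487360
t=0.690000, u=0.487360: f=0.243462 → u ← 0.487360 + 0.23·0.243462 = 0.543357
t=0.920000, u=0.543357: f=0.364955 → u ← 0.543357 + 0.23·0.364955 = 0.627296
u(1.15) ≈ 0.6273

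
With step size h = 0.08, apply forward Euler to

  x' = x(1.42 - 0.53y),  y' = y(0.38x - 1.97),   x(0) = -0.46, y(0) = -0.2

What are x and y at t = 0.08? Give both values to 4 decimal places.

Euler on (x,y): x_{n+1} = x_n + h·x', y_{n+1} = y_n + h·y'.
0.000000: (-0.460000, -0.200000); f=(-0.701960, 0.428960) → (-0.516157, -0.165683)
(x(0.08), y(0.08)) ≈ (-0.5162, -0.1657)

-0.5162, -0.1657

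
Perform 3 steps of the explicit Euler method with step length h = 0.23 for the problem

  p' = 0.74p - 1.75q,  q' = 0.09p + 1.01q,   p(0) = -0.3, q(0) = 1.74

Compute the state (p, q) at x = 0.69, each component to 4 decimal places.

Euler on (p,q): p_{n+1} = p_n + h·p', q_{n+1} = q_n + h·q'.
0.000000: (-0.300000, 1.740000); f=(-3.267000, 1.730400) → (-1.051410, 2.137992)
0.230000: (-1.051410, 2.137992); f=(-4.519529, 2.064745) → (-2.090902, 2.612883)
0.460000: (-2.090902, 2.612883); f=(-6.119813, 2.450831) → (-3.498459, 3.176574)
(p(0.69), q(0.69)) ≈ (-3.4985, 3.1766)

-3.4985, 3.1766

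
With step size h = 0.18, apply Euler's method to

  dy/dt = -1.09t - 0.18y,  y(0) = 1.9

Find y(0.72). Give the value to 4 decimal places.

1.4581

Euler: y_{n+1} = y_n + h·f(t_n, y_n).
t=0.000000, y=1.900000: f=-0.342000 → y ← 1.900000 + 0.18·(-0.342000) = 1.838440
t=0.180000, y=1.838440: f=-0.527119 → y ← 1.838440 + 0.18·(-0.527119) = 1.743559
t=0.360000, y=1.743559: f=-0.706241 → y ← 1.743559 + 0.18·(-0.706241) = 1.616435
t=0.540000, y=1.616435: f=-0.879558 → y ← 1.616435 + 0.18·(-0.879558) = 1.458115
y(0.72) ≈ 1.4581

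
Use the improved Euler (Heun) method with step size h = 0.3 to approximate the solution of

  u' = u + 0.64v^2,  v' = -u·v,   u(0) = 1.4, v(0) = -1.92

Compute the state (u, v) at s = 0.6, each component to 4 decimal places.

3.4689, -0.5431

Heun on (u,v): k1 = f(s_n, state_n); k2 = f(s_n + h, state_n + h·k1); state_{n+1} = state_n + (h/2)·(k1 + k2).
0.000000: (1.400000, -1.920000)
  k1 = (3.759296, 2.688000)
  predictor → (2.527789, -1.113600)
  k2 = (3.321456, 2.814946)
  → (2.462113, -1.094558)
0.300000: (2.462113, -1.094558)
  k1 = (3.228870, 2.694926)
  predictor → (3.430774, -0.286080)
  k2 = (3.483153, 0.981477)
  → (3.468916, -0.543098)
(u(0.6), v(0.6)) ≈ (3.4689, -0.5431)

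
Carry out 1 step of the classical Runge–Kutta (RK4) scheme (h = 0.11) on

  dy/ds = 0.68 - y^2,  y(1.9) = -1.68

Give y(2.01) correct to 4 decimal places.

-1.9681

RK4: k1 = f(s_n, y_n); k2 = f(s_n + h/2, y_n + (h/2)·k1); k3 = f(s_n + h/2, y_n + (h/2)·k2); k4 = f(s_n + h, y_n + h·k3); y_{n+1} = y_n + (h/6)·(k1 + 2k2 + 2k3 + k4).
s=1.900000, y=-1.680000:
  k1 = f(1.900000, -1.680000) = -2.142400
  k2 = f(1.955000, -1.797832) = -2.552200
  k3 = f(1.955000, -1.820371) = -2.633751
  k4 = f(2.010000, -1.969713) = -3.199768
  y ← -1.680000 + (0.11/6)·(k1 + 2k2 + 2k3 + k4) = -1.968091
y(2.01) ≈ -1.9681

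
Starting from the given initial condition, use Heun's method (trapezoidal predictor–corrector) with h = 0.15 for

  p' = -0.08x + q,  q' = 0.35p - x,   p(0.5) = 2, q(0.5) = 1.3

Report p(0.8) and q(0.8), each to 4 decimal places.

2.3815, 1.3350

Heun on (p,q): k1 = f(x_n, state_n); k2 = f(x_n + h, state_n + h·k1); state_{n+1} = state_n + (h/2)·(k1 + k2).
0.500000: (2.000000, 1.300000)
  k1 = (1.260000, 0.200000)
  predictor → (2.189000, 1.330000)
  k2 = (1.278000, 0.116150)
  → (2.190350, 1.323711)
0.650000: (2.190350, 1.323711)
  k1 = (1.271711, 0.116622)
  predictor → (2.381107, 1.341205)
  k2 = (1.277205, 0.033387)
  → (2.381519, 1.334962)
(p(0.8), q(0.8)) ≈ (2.3815, 1.3350)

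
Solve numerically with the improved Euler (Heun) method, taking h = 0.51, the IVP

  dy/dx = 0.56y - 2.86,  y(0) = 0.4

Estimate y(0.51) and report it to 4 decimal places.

Heun: k1 = f(x_n, y_n); k2 = f(x_n + h, y_n + h·k1); y_{n+1} = y_n + (h/2)·(k1 + k2).
x=0.000000, y=0.400000:
  k1 = f(0.000000, 0.400000) = -2.636000
  k2 = f(0.510000, -0.944360) = -3.388842
  y ← 0.400000 + (0.51/2)·(-2.636000 + (-3.388842)) = -1.136335
y(0.51) ≈ -1.1363

-1.1363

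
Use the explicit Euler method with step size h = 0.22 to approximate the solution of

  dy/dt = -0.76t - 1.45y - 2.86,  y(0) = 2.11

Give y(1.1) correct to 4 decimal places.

-1.6425

Euler: y_{n+1} = y_n + h·f(t_n, y_n).
t=0.000000, y=2.110000: f=-5.919500 → y ← 2.110000 + 0.22·(-5.919500) = 0.807710
t=0.220000, y=0.807710: f=-4.198379 → y ← 0.807710 + 0.22·(-4.198379) = -0.115933
t=0.440000, y=-0.115933: f=-3.026296 → y ← -0.115933 + 0.22·(-3.026296) = -0.781719
t=0.660000, y=-0.781719: f=-2.228108 → y ← -0.781719 + 0.22·(-2.228108) = -1.271902
t=0.880000, y=-1.271902: f=-1.684541 → y ← -1.271902 + 0.22·(-1.684541) = -1.642502
y(1.1) ≈ -1.6425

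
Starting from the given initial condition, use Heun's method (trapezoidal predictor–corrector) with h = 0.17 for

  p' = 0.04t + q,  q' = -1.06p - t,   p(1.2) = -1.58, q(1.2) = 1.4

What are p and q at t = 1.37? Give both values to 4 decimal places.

-1.3264, 1.4441

Heun on (p,q): k1 = f(t_n, state_n); k2 = f(t_n + h, state_n + h·k1); state_{n+1} = state_n + (h/2)·(k1 + k2).
1.200000: (-1.580000, 1.400000)
  k1 = (1.448000, 0.474800)
  predictor → (-1.333840, 1.480716)
  k2 = (1.535516, 0.043870)
  → (-1.326401, 1.444087)
(p(1.37), q(1.37)) ≈ (-1.3264, 1.4441)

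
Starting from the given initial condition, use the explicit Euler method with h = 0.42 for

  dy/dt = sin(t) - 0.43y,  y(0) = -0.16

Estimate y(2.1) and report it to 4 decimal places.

Euler: y_{n+1} = y_n + h·f(t_n, y_n).
t=0.000000, y=-0.160000: f=0.068800 → y ← -0.160000 + 0.42·0.068800 = -0.131104
t=0.420000, y=-0.131104: f=0.464135 → y ← -0.131104 + 0.42·0.464135 = 0.063833
t=0.840000, y=0.063833: f=0.717195 → y ← 0.063833 + 0.42·0.717195 = 0.365055
t=1.260000, y=0.365055: f=0.795117 → y ← 0.365055 + 0.42·0.795117 = 0.699004
t=1.680000, y=0.699004: f=0.693472 → y ← 0.699004 + 0.42·0.693472 = 0.990262
y(2.1) ≈ 0.9903

0.9903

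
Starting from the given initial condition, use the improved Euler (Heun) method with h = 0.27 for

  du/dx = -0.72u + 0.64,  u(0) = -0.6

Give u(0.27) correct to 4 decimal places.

Heun: k1 = f(x_n, u_n); k2 = f(x_n + h, u_n + h·k1); u_{n+1} = u_n + (h/2)·(k1 + k2).
x=0.000000, u=-0.600000:
  k1 = f(0.000000, -0.600000) = 1.072000
  k2 = f(0.270000, -0.310560) = 0.863603
  u ← -0.600000 + (0.27/2)·(1.072000 + 0.863603) = -0.338694
u(0.27) ≈ -0.3387

-0.3387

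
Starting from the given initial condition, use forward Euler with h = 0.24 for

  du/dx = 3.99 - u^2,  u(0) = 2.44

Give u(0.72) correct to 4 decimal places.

1.9974

Euler: u_{n+1} = u_n + h·f(x_n, u_n).
x=0.000000, u=2.440000: f=-1.963600 → u ← 2.440000 + 0.24·(-1.963600) = 1.968736
x=0.240000, u=1.968736: f=0.114079 → u ← 1.968736 + 0.24·0.114079 = 1.996115
x=0.480000, u=1.996115: f=0.005525 → u ← 1.996115 + 0.24·0.005525 = 1.997441
u(0.72) ≈ 1.9974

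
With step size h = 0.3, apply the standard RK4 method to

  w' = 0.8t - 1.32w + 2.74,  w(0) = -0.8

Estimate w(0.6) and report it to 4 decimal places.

0.8854

RK4: k1 = f(t_n, w_n); k2 = f(t_n + h/2, w_n + (h/2)·k1); k3 = f(t_n + h/2, w_n + (h/2)·k2); k4 = f(t_n + h, w_n + h·k3); w_{n+1} = w_n + (h/6)·(k1 + 2k2 + 2k3 + k4).
t=0.000000, w=-0.800000:
  k1 = f(0.000000, -0.800000) = 3.796000
  k2 = f(0.150000, -0.230600) = 3.164392
  k3 = f(0.150000, -0.325341) = 3.289450
  k4 = f(0.300000, 0.186835) = 2.733378
  w ← -0.800000 + (0.3/6)·(k1 + 2k2 + 2k3 + k4) = 0.171853
t=0.300000, w=0.171853:
  k1 = f(0.300000, 0.171853) = 2.753154
  k2 = f(0.450000, 0.584826) = 2.328029
  k3 = f(0.450000, 0.521058) = 2.412204
  k4 = f(0.600000, 0.895514) = 2.037921
  w ← 0.171853 + (0.3/6)·(k1 + 2k2 + 2k3 + k4) = 0.885430
w(0.6) ≈ 0.8854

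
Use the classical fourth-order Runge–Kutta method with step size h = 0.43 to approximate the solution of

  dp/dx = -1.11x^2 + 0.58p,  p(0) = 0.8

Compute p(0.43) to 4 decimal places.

RK4: k1 = f(x_n, p_n); k2 = f(x_n + h/2, p_n + (h/2)·k1); k3 = f(x_n + h/2, p_n + (h/2)·k2); k4 = f(x_n + h, p_n + h·k3); p_{n+1} = p_n + (h/6)·(k1 + 2k2 + 2k3 + k4).
x=0.000000, p=0.800000:
  k1 = f(0.000000, 0.800000) = 0.464000
  k2 = f(0.215000, 0.899760) = 0.470551
  k3 = f(0.215000, 0.901168) = 0.471368
  k4 = f(0.430000, 1.002688) = 0.376320
  p ← 0.800000 + (0.43/6)·(k1 + 2k2 + 2k3 + k4) = 0.995231
p(0.43) ≈ 0.9952

0.9952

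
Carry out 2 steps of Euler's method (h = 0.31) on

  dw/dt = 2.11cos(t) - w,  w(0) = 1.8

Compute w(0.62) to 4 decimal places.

Euler: w_{n+1} = w_n + h·f(t_n, w_n).
t=0.000000, w=1.800000: f=0.310000 → w ← 1.800000 + 0.31·0.310000 = 1.896100
t=0.310000, w=1.896100: f=0.113324 → w ← 1.896100 + 0.31·0.113324 = 1.931230
w(0.62) ≈ 1.9312

1.9312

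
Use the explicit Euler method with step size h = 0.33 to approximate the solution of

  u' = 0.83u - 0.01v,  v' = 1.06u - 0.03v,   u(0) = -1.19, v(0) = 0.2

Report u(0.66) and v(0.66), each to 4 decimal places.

Euler on (u,v): u_{n+1} = u_n + h·u', v_{n+1} = v_n + h·v'.
0.000000: (-1.190000, 0.200000); f=(-0.989700, -1.267400) → (-1.516601, -0.218242)
0.330000: (-1.516601, -0.218242); f=(-1.256596, -1.601050) → (-1.931278, -0.746588)
(u(0.66), v(0.66)) ≈ (-1.9313, -0.7466)

-1.9313, -0.7466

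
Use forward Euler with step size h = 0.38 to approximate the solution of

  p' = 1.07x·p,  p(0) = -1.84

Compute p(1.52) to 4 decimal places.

-4.0697

Euler: p_{n+1} = p_n + h·f(x_n, p_n).
x=0.000000, p=-1.840000: f=0.000000 → p ← -1.840000 + 0.38·0.000000 = -1.840000
x=0.380000, p=-1.840000: f=-0.748144 → p ← -1.840000 + 0.38·(-0.748144) = -2.124295
x=0.760000, p=-2.124295: f=-1.727476 → p ← -2.124295 + 0.38·(-1.727476) = -2.780736
x=1.140000, p=-2.780736: f=-3.391942 → p ← -2.780736 + 0.38·(-3.391942) = -4.069674
p(1.52) ≈ -4.0697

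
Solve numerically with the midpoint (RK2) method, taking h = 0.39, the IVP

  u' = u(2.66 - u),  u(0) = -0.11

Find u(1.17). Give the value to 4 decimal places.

Midpoint: k1 = f(t_n, u_n); k2 = f(t_n + h/2, u_n + (h/2)·k1); u_{n+1} = u_n + h·k2.
t=0.000000, u=-0.110000:
  k1 = f(0.000000, -0.110000) = -0.304700
  k2 = f(0.195000, -0.169416) = -0.479350
  u ← -0.110000 + 0.39·(-0.479350) = -0.296946
t=0.390000, u=-0.296946:
  k1 = f(0.390000, -0.296946) = -0.878055
  k2 = f(0.585000, -0.468167) = -1.464505
  u ← -0.296946 + 0.39·(-1.464505) = -0.868103
t=0.780000, u=-0.868103:
  k1 = f(0.780000, -0.868103) = -3.062758
  k2 = f(0.975000, -1.465341) = -6.045033
  u ← -0.868103 + 0.39·(-6.045033) = -3.225666
u(1.17) ≈ -3.2257

-3.2257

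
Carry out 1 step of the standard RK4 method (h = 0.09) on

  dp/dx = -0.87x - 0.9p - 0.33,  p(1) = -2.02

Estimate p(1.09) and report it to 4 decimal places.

-1.9700

RK4: k1 = f(x_n, p_n); k2 = f(x_n + h/2, p_n + (h/2)·k1); k3 = f(x_n + h/2, p_n + (h/2)·k2); k4 = f(x_n + h, p_n + h·k3); p_{n+1} = p_n + (h/6)·(k1 + 2k2 + 2k3 + k4).
x=1.000000, p=-2.020000:
  k1 = f(1.000000, -2.020000) = 0.618000
  k2 = f(1.045000, -1.992190) = 0.553821
  k3 = f(1.045000, -1.995078) = 0.556420
  k4 = f(1.090000, -1.969922) = 0.494630
  p ← -2.020000 + (0.09/6)·(k1 + 2k2 + 2k3 + k4) = -1.970003
p(1.09) ≈ -1.9700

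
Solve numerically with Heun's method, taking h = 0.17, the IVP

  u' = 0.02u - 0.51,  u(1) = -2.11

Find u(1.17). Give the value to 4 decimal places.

Heun: k1 = f(s_n, u_n); k2 = f(s_n + h, u_n + h·k1); u_{n+1} = u_n + (h/2)·(k1 + k2).
s=1.000000, u=-2.110000:
  k1 = f(1.000000, -2.110000) = -0.552200
  k2 = f(1.170000, -2.203874) = -0.554077
  u ← -2.110000 + (0.17/2)·(-0.552200 + (-0.554077)) = -2.204034
u(1.17) ≈ -2.2040

-2.2040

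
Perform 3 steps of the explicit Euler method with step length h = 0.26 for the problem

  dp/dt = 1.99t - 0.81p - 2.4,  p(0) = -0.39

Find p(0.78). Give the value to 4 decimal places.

Euler: p_{n+1} = p_n + h·f(t_n, p_n).
t=0.000000, p=-0.390000: f=-2.084100 → p ← -0.390000 + 0.26·(-2.084100) = -0.931866
t=0.260000, p=-0.931866: f=-1.127789 → p ← -0.931866 + 0.26·(-1.127789) = -1.225091
t=0.520000, p=-1.225091: f=-0.372876 → p ← -1.225091 + 0.26·(-0.372876) = -1.322039
p(0.78) ≈ -1.3220

-1.3220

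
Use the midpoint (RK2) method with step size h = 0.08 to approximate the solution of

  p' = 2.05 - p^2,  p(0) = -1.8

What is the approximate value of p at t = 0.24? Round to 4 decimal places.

Midpoint: k1 = f(t_n, p_n); k2 = f(t_n + h/2, p_n + (h/2)·k1); p_{n+1} = p_n + h·k2.
t=0.000000, p=-1.800000:
  k1 = f(0.000000, -1.800000) = -1.190000
  k2 = f(0.040000, -1.847600) = -1.363626
  p ← -1.800000 + 0.08·(-1.363626) = -1.909090
t=0.080000, p=-1.909090:
  k1 = f(0.080000, -1.909090) = -1.594625
  k2 = f(0.120000, -1.972875) = -1.842236
  p ← -1.909090 + 0.08·(-1.842236) = -2.056469
t=0.160000, p=-2.056469:
  k1 = f(0.160000, -2.056469) = -2.179064
  k2 = f(0.200000, -2.143632) = -2.545156
  p ← -2.056469 + 0.08·(-2.545156) = -2.260081
p(0.24) ≈ -2.2601

-2.2601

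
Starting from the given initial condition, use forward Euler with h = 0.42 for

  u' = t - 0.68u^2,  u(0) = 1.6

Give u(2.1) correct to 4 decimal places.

Euler: u_{n+1} = u_n + h·f(t_n, u_n).
t=0.000000, u=1.600000: f=-1.740800 → u ← 1.600000 + 0.42·(-1.740800) = 0.868864
t=0.420000, u=0.868864: f=-0.093349 → u ← 0.868864 + 0.42·(-0.093349) = 0.829658
t=0.840000, u=0.829658: f=0.371935 → u ← 0.829658 + 0.42·0.371935 = 0.985870
t=1.260000, u=0.985870: f=0.599081 → u ← 0.985870 + 0.42·0.599081 = 1.237484
t=1.680000, u=1.237484: f=0.638671 → u ← 1.237484 + 0.42·0.638671 = 1.505726
u(2.1) ≈ 1.5057

1.5057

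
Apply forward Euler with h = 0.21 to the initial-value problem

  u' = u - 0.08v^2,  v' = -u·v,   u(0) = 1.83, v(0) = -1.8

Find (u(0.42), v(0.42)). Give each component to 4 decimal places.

2.5928, -0.6056

Euler on (u,v): u_{n+1} = u_n + h·u', v_{n+1} = v_n + h·v'.
0.000000: (1.830000, -1.800000); f=(1.570800, 3.294000) → (2.159868, -1.108260)
0.210000: (2.159868, -1.108260); f=(2.061609, 2.393695) → (2.592806, -0.605584)
(u(0.42), v(0.42)) ≈ (2.5928, -0.6056)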